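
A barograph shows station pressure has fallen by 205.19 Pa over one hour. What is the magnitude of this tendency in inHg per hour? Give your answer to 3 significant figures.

0.0606 inHg per hour

205.19 Pa / 1 h × 0.0002953 inHg/Pa = 0.0606 inHg/h.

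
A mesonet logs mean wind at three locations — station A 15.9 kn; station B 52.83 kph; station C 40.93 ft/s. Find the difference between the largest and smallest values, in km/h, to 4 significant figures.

23.38 km/h

station A: 15.9 kt = 29.4468 km/h.
station C: 40.93 ft/s = 44.9117 km/h.
Spread: 52.8300 − 29.4468 = 23.38 km/h.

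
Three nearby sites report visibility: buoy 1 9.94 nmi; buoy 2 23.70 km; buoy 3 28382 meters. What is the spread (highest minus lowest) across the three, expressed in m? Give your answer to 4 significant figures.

buoy 1: 9.94 nmi = 18408.88 m.
buoy 2: 23.70 km = 23700.00 m.
Spread: 28382.00 − 18408.88 = 9973 m.

9973 m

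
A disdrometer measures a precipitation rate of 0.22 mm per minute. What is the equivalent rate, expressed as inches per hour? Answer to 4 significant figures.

0.5197 in/hour

0.22 mm/minute × 0.0393701 in/mm × 60 minute/hour = 0.5197 in/hour.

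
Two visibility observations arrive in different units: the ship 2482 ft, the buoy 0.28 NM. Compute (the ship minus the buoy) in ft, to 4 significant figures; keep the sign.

780.7 ft

the buoy: 0.28 nmi = 1701.312 ft.
Difference: 2482.000 − 1701.312 = 780.7 ft.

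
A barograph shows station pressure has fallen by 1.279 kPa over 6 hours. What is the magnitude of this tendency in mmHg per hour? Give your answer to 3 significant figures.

1.60 mmHg per hour

1.279 kPa / 6 h × 7.50062 mmHg/kPa = 1.60 mmHg/h.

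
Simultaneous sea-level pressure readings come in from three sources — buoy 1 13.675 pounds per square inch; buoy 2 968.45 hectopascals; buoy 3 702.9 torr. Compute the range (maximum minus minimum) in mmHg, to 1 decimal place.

buoy 1: 13.675 psi = 707.202 mmHg.
buoy 2: 968.45 hPa = 726.397 mmHg.
Spread: 726.397 − 702.900 = 23.5 mmHg.

23.5 mmHg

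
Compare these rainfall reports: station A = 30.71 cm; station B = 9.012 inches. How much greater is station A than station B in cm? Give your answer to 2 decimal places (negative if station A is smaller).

station B: 9.012 in = 22.8905 cm.
Difference: 30.7100 − 22.8905 = 7.82 cm.

7.82 cm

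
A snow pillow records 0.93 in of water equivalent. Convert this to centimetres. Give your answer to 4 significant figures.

1 in = 2.54 cm, so 0.93 × 2.54 = 2.362 cm.

2.362 cm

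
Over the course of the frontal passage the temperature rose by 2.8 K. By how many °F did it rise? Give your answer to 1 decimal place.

5.0 °F

For a temperature change the 32° offset cancels: Δ°F = 2.8 × 1.8 = 5.0 °F.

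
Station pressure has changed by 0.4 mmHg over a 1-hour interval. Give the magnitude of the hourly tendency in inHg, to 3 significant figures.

0.4 mmHg / 1 h × 0.0393701 inHg/mmHg = 0.0157 inHg/h.

0.0157 inHg per hour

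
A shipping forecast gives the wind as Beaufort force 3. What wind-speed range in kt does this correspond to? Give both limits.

Beaufort 3 (gentle breeze) spans 7–10 knots.

7 to 10 kt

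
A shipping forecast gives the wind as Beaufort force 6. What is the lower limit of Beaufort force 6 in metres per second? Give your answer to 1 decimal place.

Beaufort 6 (strong breeze) spans 10.8–13.8 m/s.

10.8 m/s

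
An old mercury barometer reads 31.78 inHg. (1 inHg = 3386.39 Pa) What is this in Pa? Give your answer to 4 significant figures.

107600 Pa

1 inHg = 3386.39 Pa, so 31.78 × 3386.39 = 107600 Pa.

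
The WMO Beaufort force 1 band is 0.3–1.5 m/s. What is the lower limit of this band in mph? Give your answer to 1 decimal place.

0.7 mph

0.3–1.5 m/s × 2.237 = 0.7–3.4 mph.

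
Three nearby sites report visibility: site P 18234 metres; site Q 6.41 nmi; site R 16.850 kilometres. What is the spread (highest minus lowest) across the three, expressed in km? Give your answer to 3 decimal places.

6.363 km

site P: 18234 m = 18.23400 km.
site Q: 6.41 nmi = 11.87132 km.
Spread: 18.23400 − 11.87132 = 6.363 km.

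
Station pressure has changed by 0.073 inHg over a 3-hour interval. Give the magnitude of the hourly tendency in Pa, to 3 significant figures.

82.4 Pa per hour

0.073 inHg / 3 h × 3386.39 Pa/inHg = 82.4 Pa/h.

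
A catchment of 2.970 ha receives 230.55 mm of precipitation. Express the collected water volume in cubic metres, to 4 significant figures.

6847 cubic metres

Area: 2.970 ha = 29700 m².
1 mm over 1 m² is 1 L, so volume = 230.55 × 29700 = 6847335 L = 6847 m³.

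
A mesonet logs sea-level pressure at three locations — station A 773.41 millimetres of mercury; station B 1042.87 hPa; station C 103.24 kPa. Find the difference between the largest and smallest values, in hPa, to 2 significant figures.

12 hPa

station A: 773.41 mmHg = 1031.13 hPa.
station C: 103.24 kPa = 1032.40 hPa.
Spread: 1042.87 − 1031.13 = 12 hPa.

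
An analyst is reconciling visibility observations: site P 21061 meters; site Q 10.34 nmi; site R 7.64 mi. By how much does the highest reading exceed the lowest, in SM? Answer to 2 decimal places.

5.45 SM

site P: 21061 m = 13.0867 SM.
site Q: 10.34 nmi = 11.8991 SM.
Spread: 13.0867 − 7.6400 = 5.45 SM.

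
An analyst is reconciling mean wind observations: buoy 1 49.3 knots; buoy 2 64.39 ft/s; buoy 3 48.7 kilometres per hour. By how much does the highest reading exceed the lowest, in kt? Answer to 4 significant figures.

buoy 2: 64.39 ft/s = 38.1500 kt.
buoy 3: 48.7 km/h = 26.2959 kt.
Spread: 49.3000 − 26.2959 = 23.00 kt.

23.00 kt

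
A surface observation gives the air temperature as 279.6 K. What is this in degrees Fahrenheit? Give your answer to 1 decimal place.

43.6 °F

First to °C: 6.45 °C.
Then to °F: 43.6 °F.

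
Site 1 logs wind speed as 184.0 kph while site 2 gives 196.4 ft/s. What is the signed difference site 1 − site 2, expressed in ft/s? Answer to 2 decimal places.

-28.71 ft/s

site 1: 184.0 km/h = 167.6874 ft/s.
Difference: 167.6874 − 196.4000 = -28.71 ft/s.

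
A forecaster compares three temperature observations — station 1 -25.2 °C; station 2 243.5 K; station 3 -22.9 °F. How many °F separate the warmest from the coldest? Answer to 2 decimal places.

station 2: 243.5 K = -29.650 °C.
station 3: -22.9 °F = -30.500 °C.
Spread: (-25.200) − (-30.500) = 5.300 °C = 9.54 °F.

9.54 °F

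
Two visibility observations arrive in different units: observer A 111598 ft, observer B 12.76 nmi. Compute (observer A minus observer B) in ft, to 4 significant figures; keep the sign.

34070 ft

observer B: 12.76 nmi = 77531.23 ft.
Difference: 111598.00 − 77531.23 = 34070 ft.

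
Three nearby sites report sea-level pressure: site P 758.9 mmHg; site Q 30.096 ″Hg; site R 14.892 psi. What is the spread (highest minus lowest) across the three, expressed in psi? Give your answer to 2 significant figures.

site P: 758.9 mmHg = 14.6747 psi.
site Q: 30.096 inHg = 14.7818 psi.
Spread: 14.8920 − 14.6747 = 0.22 psi.

0.22 psi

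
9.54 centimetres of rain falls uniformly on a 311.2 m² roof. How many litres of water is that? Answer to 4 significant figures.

Depth: 9.54 cm × 10 = 95.4 mm.
1 mm over 1 m² is 1 L, so volume = 95.4 × 311.2 = 29688.48 L ≈ 29690 L.

29690 litres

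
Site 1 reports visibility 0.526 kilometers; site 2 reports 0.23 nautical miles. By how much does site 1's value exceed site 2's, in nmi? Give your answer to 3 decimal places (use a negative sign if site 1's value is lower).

0.054 nmi

site 1: 0.526 km = 0.28402 nmi.
Difference: 0.28402 − 0.23000 = 0.054 nmi.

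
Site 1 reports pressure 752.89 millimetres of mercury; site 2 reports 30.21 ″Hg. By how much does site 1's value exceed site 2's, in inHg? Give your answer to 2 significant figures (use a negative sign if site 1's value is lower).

-0.57 inHg

site 1: 752.89 mmHg = 29.6413 inHg.
Difference: 29.6413 − 30.2100 = -0.57 inHg.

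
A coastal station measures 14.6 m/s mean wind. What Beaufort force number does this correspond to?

Beaufort force 7

14.6 m/s lies in the Beaufort 7 band (near gale, 13.9–17.1 m/s).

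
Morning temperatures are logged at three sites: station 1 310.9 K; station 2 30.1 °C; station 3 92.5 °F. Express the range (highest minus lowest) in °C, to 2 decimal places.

station 1: 310.9 K = 37.750 °C.
station 3: 92.5 °F = 33.611 °C.
Spread: 37.750 − 30.100 = 7.650 °C.

7.65 °C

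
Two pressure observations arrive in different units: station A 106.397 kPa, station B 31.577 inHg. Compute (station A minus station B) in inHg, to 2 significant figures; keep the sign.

station A: 106.397 kPa = 31.4190 inHg.
Difference: 31.4190 − 31.5770 = -0.16 inHg.

-0.16 inHg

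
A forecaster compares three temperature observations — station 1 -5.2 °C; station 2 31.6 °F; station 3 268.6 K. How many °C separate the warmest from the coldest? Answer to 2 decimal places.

station 2: 31.6 °F = -0.222 °C.
station 3: 268.6 K = -4.550 °C.
Spread: (-0.222) − (-5.200) = 4.978 °C.

4.98 °C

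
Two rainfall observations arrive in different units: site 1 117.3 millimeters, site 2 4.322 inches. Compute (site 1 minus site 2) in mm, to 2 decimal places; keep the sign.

7.52 mm

site 2: 4.322 in = 109.7788 mm.
Difference: 117.3000 − 109.7788 = 7.52 mm.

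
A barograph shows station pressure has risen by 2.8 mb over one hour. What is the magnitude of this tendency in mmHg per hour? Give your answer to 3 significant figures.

2.10 mmHg per hour

2.8 mb / 1 h × 0.750062 mmHg/mb = 2.10 mmHg/h.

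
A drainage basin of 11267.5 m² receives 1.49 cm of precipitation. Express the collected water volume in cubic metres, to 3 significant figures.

168 cubic metres

Depth: 1.49 cm × 10 = 14.9 mm.
1 mm over 1 m² is 1 L, so volume = 14.9 × 11267.5 = 167885.75 L = 168 m³.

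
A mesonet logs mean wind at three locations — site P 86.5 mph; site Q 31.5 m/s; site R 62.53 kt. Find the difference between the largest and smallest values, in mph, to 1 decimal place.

16.0 mph

site Q: 31.5 m/s = 70.463 mph.
site R: 62.53 kt = 71.958 mph.
Spread: 86.500 − 70.463 = 16.0 mph.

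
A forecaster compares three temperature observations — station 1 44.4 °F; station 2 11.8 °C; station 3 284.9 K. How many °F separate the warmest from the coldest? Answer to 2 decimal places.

station 1: 44.4 °F = 6.889 °C.
station 3: 284.9 K = 11.750 °C.
Spread: 11.800 − 6.889 = 4.911 °C = 8.84 °F.

8.84 °F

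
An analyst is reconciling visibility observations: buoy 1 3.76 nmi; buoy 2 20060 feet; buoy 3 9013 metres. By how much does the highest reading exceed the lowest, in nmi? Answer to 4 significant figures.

buoy 2: 20060 ft = 3.30145 nmi.
buoy 3: 9013 m = 4.86663 nmi.
Spread: 4.86663 − 3.30145 = 1.565 nmi.

1.565 nmi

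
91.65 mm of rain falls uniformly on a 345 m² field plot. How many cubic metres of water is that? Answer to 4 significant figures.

1 mm over 1 m² is 1 L, so volume = 91.65 × 345 = 31619.25 L = 31.62 m³.

31.62 cubic metres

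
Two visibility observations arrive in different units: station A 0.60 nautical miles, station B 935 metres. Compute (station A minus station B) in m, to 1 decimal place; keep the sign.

station A: 0.60 nmi = 1111.200 m.
Difference: 1111.200 − 935.000 = 176.2 m.

176.2 m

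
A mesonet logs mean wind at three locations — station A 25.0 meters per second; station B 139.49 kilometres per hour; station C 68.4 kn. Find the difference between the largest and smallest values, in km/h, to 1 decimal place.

station A: 25.0 m/s = 90.000 km/h.
station C: 68.4 kt = 126.677 km/h.
Spread: 139.490 − 90.000 = 49.5 km/h.

49.5 km/h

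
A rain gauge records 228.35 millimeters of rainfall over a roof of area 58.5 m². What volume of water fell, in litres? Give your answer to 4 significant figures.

1 mm over 1 m² is 1 L, so volume = 228.35 × 58.5 = 13358.475 L ≈ 13360 L.

13360 litres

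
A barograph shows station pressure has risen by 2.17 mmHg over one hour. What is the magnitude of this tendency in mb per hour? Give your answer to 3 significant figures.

2.17 mmHg / 1 h × 1.33322 mb/mmHg = 2.89 mb/h.

2.89 mb per hour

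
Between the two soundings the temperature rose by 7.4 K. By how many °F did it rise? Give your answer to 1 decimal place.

13.3 °F

For a temperature change the 32° offset cancels: Δ°F = 7.4 × 1.8 = 13.3 °F.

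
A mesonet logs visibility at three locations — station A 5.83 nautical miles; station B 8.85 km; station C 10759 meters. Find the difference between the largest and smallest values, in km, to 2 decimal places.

station A: 5.83 nmi = 10.7972 km.
station C: 10759 m = 10.7590 km.
Spread: 10.7972 − 8.8500 = 1.95 km.

1.95 km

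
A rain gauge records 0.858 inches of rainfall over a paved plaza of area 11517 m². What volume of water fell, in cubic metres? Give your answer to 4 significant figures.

Depth: 0.858 in × 25.4 = 21.7932 mm.
1 mm over 1 m² is 1 L, so volume = 21.7932 × 11517 = 250992.28 L = 251.0 m³.

251.0 cubic metres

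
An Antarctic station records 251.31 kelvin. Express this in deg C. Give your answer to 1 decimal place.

°C = 251.31 − 273.15 = -21.8 °C.

-21.8 °C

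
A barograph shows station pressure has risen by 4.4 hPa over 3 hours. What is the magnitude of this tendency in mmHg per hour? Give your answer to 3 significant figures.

4.4 hPa / 3 h × 0.750062 mmHg/hPa = 1.10 mmHg/h.

1.10 mmHg per hour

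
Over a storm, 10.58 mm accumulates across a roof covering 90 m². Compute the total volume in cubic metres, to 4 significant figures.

1 mm over 1 m² is 1 L, so volume = 10.58 × 90 = 952.2 L = 0.9522 m³.

0.9522 cubic metres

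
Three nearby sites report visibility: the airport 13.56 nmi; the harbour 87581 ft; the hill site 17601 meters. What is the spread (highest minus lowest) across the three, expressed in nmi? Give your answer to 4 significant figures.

the harbour: 87581 ft = 14.41398 nmi.
the hill site: 17601 m = 9.50378 nmi.
Spread: 14.41398 − 9.50378 = 4.910 nmi.

4.910 nmi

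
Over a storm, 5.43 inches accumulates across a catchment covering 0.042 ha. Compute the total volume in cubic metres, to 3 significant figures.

57.9 cubic metres

Depth: 5.43 in × 25.4 = 137.922 mm.
Area: 0.042 ha = 420 m².
1 mm over 1 m² is 1 L, so volume = 137.922 × 420 = 57927.24 L = 57.9 m³.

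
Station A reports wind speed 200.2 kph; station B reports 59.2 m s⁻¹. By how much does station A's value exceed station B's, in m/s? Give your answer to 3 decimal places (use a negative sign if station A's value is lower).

-3.589 m/s

station A: 200.2 km/h = 55.61111 m/s.
Difference: 55.61111 − 59.20000 = -3.589 m/s.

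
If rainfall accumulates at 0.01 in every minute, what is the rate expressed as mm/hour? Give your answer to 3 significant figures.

15.2 mm/hour

0.01 in/minute × 25.4 mm/in × 60 minute/hour = 15.2 mm/hour.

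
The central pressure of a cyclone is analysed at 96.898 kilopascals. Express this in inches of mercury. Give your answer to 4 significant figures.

28.61 inHg

1 kPa = 0.2953 inHg, so 96.898 × 0.2953 = 28.61 inHg.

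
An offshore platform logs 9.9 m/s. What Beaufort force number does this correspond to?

9.9 m/s lies in the Beaufort 5 band (fresh breeze, 8.0–10.7 m/s).

Beaufort force 5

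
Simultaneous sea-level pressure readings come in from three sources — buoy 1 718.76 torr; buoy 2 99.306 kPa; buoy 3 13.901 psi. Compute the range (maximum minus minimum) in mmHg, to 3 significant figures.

26.1 mmHg

buoy 2: 99.306 kPa = 744.856 mmHg.
buoy 3: 13.901 psi = 718.889 mmHg.
Spread: 744.856 − 718.760 = 26.1 mmHg.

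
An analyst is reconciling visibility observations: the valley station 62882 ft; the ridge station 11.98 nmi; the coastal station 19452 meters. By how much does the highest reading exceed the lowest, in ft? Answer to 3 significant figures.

the ridge station: 11.98 nmi = 72791.86 ft.
the coastal station: 19452 m = 63818.90 ft.
Spread: 72791.86 − 62882.00 = 9910 ft.

9910 ft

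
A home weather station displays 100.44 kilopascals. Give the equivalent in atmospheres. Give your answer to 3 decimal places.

1 kPa = 0.00986923 atm, so 100.44 × 0.00986923 = 0.991 atm.

0.991 atm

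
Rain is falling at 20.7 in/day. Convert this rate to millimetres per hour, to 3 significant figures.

21.9 mm/hour

20.7 in/day × 25.4 mm/in × 0.0416667 day/hour = 21.9 mm/hour.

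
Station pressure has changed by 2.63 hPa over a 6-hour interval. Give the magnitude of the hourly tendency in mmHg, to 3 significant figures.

2.63 hPa / 6 h × 0.750062 mmHg/hPa = 0.329 mmHg/h.

0.329 mmHg per hour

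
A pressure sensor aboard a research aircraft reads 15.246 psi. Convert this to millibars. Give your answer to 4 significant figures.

1 psi = 68.9476 mb, so 15.246 × 68.9476 = 1051 mb.

1051 mb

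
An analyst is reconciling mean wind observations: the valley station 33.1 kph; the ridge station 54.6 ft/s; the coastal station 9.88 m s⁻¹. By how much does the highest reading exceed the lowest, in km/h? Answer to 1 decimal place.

26.8 km/h

the ridge station: 54.6 ft/s = 59.911 km/h.
the coastal station: 9.88 m/s = 35.568 km/h.
Spread: 59.911 − 33.100 = 26.8 km/h.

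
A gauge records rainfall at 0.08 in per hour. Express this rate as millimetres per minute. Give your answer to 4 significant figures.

0.08 in/hour × 25.4 mm/in × 0.0166667 hour/minute = 0.03387 mm/minute.

0.03387 mm/minute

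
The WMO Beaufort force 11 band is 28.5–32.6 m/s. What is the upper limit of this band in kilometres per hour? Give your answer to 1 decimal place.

28.5–32.6 m/s × 3.6 = 102.6–117.4 km/h.

117.4 km/h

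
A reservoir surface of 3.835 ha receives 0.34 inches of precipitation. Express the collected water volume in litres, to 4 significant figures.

331200 litres

Depth: 0.34 in × 25.4 = 8.636 mm.
Area: 3.835 ha = 38350 m².
1 mm over 1 m² is 1 L, so volume = 8.636 × 38350 = 331190.6 L ≈ 331200 L.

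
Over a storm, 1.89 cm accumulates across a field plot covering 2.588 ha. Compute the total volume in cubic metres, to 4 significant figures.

Depth: 1.89 cm × 10 = 18.9 mm.
Area: 2.588 ha = 25880 m².
1 mm over 1 m² is 1 L, so volume = 18.9 × 25880 = 489132 L = 489.1 m³.

489.1 cubic metres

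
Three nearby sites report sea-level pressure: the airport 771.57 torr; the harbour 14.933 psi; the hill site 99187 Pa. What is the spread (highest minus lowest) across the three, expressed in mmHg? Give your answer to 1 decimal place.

the harbour: 14.933 psi = 772.259 mmHg.
the hill site: 99187 Pa = 743.964 mmHg.
Spread: 772.259 − 743.964 = 28.3 mmHg.

28.3 mmHg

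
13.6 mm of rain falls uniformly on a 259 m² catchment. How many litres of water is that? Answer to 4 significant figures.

3522 litres

1 mm over 1 m² is 1 L, so volume = 13.6 × 259 = 3522.4 L ≈ 3522 L.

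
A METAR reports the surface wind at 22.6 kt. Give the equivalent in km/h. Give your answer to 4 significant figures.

1 kt = 1.852 km/h, so 22.6 × 1.852 = 41.86 km/h.

41.86 km/h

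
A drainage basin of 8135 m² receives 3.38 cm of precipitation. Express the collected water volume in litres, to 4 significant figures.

Depth: 3.38 cm × 10 = 33.8 mm.
1 mm over 1 m² is 1 L, so volume = 33.8 × 8135 = 274963 L ≈ 275000 L.

275000 litres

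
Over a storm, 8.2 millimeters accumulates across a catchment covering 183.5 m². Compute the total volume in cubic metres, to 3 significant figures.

1.50 cubic metres

1 mm over 1 m² is 1 L, so volume = 8.2 × 183.5 = 1504.7 L = 1.50 m³.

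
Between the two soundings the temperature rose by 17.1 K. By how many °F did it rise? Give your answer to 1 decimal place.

30.8 °F

For a temperature change the 32° offset cancels: Δ°F = 17.1 × 1.8 = 30.8 °F.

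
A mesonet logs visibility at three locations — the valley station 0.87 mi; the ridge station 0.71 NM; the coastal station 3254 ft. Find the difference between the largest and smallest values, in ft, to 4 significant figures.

1340 ft

the valley station: 0.87 SM = 4593.60 ft.
the ridge station: 0.71 nmi = 4314.04 ft.
Spread: 4593.60 − 3254.00 = 1340 ft.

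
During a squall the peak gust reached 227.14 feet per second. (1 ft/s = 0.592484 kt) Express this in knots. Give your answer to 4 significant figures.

1 ft/s = 0.592484 kt, so 227.14 × 0.592484 = 134.6 kt.

134.6 kt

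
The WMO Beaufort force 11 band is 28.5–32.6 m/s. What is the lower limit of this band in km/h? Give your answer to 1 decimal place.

102.6 km/h

28.5–32.6 m/s × 3.6 = 102.6–117.4 km/h.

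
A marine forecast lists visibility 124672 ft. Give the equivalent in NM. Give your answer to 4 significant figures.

20.52 nmi

1 ft = 0.000164579 nmi, so 124672 × 0.000164579 = 20.52 nmi.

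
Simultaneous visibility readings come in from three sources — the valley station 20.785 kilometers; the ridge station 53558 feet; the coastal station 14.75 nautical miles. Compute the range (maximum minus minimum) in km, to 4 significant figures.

10.99 km

the ridge station: 53558 ft = 16.3245 km.
the coastal station: 14.75 nmi = 27.3170 km.
Spread: 27.3170 − 16.3245 = 10.99 km.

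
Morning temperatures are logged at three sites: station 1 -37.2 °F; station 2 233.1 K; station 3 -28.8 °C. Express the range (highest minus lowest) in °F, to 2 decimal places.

station 1: -37.2 °F = -38.444 °C.
station 2: 233.1 K = -40.050 °C.
Spread: (-28.800) − (-40.050) = 11.250 °C = 20.25 °F.

20.25 °F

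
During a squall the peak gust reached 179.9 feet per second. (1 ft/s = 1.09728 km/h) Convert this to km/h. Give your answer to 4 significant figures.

197.4 km/h

1 ft/s = 1.09728 km/h, so 179.9 × 1.09728 = 197.4 km/h.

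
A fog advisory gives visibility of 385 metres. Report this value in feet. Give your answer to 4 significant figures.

1263 ft

1 m = 3.28084 ft, so 385 × 3.28084 = 1263 ft.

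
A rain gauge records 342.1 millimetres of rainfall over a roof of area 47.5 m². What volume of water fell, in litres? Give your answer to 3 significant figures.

1 mm over 1 m² is 1 L, so volume = 342.1 × 47.5 = 16249.75 L ≈ 16200 L.

16200 litres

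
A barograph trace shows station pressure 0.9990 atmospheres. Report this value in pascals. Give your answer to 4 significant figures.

101200 Pa

1 atm = 101325 Pa, so 0.9990 × 101325 = 101200 Pa.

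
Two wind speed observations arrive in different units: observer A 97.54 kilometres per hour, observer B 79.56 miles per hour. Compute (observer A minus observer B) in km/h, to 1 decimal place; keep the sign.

-30.5 km/h

observer B: 79.56 mph = 128.039 km/h.
Difference: 97.540 − 128.039 = -30.5 km/h.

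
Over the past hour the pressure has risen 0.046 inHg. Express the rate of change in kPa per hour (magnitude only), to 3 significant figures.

0.046 inHg / 1 h × 3.38639 kPa/inHg = 0.156 kPa/h.

0.156 kPa per hour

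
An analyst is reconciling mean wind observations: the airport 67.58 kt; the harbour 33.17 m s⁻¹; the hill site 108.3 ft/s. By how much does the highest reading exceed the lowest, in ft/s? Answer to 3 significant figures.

the airport: 67.58 kt = 114.0622 ft/s.
the harbour: 33.17 m/s = 108.8255 ft/s.
Spread: 114.0622 − 108.3000 = 5.76 ft/s.

5.76 ft/s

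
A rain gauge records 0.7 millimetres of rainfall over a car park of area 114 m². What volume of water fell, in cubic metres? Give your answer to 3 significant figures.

0.0798 cubic metres

1 mm over 1 m² is 1 L, so volume = 0.7 × 114 = 79.8 L = 0.0798 m³.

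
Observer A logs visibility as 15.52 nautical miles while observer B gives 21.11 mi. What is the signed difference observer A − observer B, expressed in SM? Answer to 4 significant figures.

-3.250 SM

observer A: 15.52 nmi = 17.86010 SM.
Difference: 17.86010 − 21.11000 = -3.250 SM.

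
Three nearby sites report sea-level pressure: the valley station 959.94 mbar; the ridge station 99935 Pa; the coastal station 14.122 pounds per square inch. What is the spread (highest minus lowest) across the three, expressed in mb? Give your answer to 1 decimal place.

39.4 mb

the ridge station: 99935 Pa = 999.350 mb.
the coastal station: 14.122 psi = 973.678 mb.
Spread: 999.350 − 959.940 = 39.4 mb.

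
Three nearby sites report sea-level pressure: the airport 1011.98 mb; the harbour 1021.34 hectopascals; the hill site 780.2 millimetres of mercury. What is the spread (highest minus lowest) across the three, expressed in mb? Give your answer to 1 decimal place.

the harbour: 1021.34 hPa = 1021.340 mb.
the hill site: 780.2 mmHg = 1040.181 mb.
Spread: 1040.181 − 1011.980 = 28.2 mb.

28.2 mb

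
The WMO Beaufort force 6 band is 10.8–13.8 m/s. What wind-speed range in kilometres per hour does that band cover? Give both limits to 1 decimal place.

38.9 to 49.7 km/h

10.8–13.8 m/s × 3.6 = 38.9–49.7 km/h.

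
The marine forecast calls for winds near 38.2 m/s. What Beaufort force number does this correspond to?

Beaufort force 12

38.2 m/s lies in the Beaufort 12 band (hurricane force, ≥32.7 m/s).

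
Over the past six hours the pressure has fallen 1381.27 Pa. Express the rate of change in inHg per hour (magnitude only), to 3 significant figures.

0.0680 inHg per hour

1381.27 Pa / 6 h × 0.0002953 inHg/Pa = 0.0680 inHg/h.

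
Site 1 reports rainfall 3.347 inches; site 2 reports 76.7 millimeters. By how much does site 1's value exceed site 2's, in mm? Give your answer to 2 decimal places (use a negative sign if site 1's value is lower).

8.31 mm

site 1: 3.347 in = 85.0138 mm.
Difference: 85.0138 − 76.7000 = 8.31 mm.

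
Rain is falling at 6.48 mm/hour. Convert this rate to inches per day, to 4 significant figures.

6.123 in/day

6.48 mm/hour × 0.0393701 in/mm × 24 hour/day = 6.123 in/day.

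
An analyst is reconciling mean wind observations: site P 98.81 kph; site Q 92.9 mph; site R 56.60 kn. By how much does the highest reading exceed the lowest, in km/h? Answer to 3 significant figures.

50.7 km/h

site Q: 92.9 mph = 149.508 km/h.
site R: 56.60 kt = 104.823 km/h.
Spread: 149.508 − 98.810 = 50.7 km/h.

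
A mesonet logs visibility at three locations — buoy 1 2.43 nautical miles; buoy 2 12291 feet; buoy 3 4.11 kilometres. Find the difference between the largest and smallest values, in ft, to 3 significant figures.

buoy 1: 2.43 nmi = 14764.96 ft.
buoy 3: 4.11 km = 13484.25 ft.
Spread: 14764.96 − 12291.00 = 2470 ft.

2470 ft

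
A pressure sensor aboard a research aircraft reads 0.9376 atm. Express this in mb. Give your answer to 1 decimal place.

950.0 mb

1 atm = 1013.25 mb, so 0.9376 × 1013.25 = 950.0 mb.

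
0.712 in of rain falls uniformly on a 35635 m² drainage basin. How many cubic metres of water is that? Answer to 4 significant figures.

Depth: 0.712 in × 25.4 = 18.0848 mm.
1 mm over 1 m² is 1 L, so volume = 18.0848 × 35635 = 644451.85 L = 644.5 m³.

644.5 cubic metres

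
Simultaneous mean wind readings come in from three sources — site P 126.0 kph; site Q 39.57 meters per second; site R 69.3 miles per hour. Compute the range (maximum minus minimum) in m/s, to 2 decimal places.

8.59 m/s

site P: 126.0 km/h = 35.0000 m/s.
site R: 69.3 mph = 30.9799 m/s.
Spread: 39.5700 − 30.9799 = 8.59 m/s.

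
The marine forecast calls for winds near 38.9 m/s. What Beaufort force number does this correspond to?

38.9 m/s lies in the Beaufort 12 band (hurricane force, ≥32.7 m/s).

Beaufort force 12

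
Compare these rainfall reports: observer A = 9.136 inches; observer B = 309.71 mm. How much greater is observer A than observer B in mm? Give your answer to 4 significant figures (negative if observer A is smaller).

observer A: 9.136 in = 232.0544 mm.
Difference: 232.0544 − 309.7100 = -77.66 mm.

-77.66 mm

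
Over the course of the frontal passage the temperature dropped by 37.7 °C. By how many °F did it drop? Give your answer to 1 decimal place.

67.9 °F

Converting a difference, only the 9/5 scale factor applies: Δ°F = 37.7 × 1.8 = 67.9 °F.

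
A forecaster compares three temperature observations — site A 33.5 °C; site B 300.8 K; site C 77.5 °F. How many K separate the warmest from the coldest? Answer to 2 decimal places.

site B: 300.8 K = 27.650 °C.
site C: 77.5 °F = 25.278 °C.
Spread: 33.500 − 25.278 = 8.222 °C.

8.22 K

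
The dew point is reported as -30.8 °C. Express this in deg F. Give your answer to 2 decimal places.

°F = °C × 9/5 + 32 = -30.8 × 1.8 + 32 = -23.44 °F.

-23.44 °F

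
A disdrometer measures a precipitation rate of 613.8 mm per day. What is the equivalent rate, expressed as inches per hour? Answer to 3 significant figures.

1.01 in/hour

613.8 mm/day × 0.0393701 in/mm × 0.0416667 day/hour = 1.01 in/hour.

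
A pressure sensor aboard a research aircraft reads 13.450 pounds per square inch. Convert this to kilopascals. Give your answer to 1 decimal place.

1 psi = 6.89476 kPa, so 13.450 × 6.89476 = 92.7 kPa.

92.7 kPa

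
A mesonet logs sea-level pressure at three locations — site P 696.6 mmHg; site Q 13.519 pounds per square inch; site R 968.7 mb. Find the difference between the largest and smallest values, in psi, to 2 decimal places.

site P: 696.6 mmHg = 13.4700 psi.
site R: 968.7 mb = 14.0498 psi.
Spread: 14.0498 − 13.4700 = 0.58 psi.

0.58 psi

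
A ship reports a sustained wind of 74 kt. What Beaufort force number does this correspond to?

74 kt lies in the Beaufort 12 band (hurricane force, ≥64 kt).

Beaufort force 12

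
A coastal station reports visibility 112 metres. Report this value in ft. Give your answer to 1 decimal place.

1 m = 3.28084 ft, so 112 × 3.28084 = 367.5 ft.

367.5 ft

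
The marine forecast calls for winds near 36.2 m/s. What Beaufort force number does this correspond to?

Beaufort force 12

36.2 m/s lies in the Beaufort 12 band (hurricane force, ≥32.7 m/s).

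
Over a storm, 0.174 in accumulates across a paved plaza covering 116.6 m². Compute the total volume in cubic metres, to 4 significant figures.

Depth: 0.174 in × 25.4 = 4.4196 mm.
1 mm over 1 m² is 1 L, so volume = 4.4196 × 116.6 = 515.32536 L = 0.5153 m³.

0.5153 cubic metres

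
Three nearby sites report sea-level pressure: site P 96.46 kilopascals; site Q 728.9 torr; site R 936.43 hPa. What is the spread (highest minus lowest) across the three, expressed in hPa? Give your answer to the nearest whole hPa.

35 hPa

site P: 96.46 kPa = 964.60 hPa.
site Q: 728.9 mmHg = 971.79 hPa.
Spread: 971.79 − 936.43 = 35 hPa.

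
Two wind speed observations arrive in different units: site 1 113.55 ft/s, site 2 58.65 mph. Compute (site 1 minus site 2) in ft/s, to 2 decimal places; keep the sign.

site 2: 58.65 mph = 86.0200 ft/s.
Difference: 113.5500 − 86.0200 = 27.53 ft/s.

27.53 ft/s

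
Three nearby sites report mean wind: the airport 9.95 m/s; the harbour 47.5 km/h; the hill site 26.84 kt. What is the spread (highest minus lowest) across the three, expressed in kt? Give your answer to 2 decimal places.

7.50 kt

the airport: 9.95 m/s = 19.3413 kt.
the harbour: 47.5 km/h = 25.6479 kt.
Spread: 26.8400 − 19.3413 = 7.50 kt.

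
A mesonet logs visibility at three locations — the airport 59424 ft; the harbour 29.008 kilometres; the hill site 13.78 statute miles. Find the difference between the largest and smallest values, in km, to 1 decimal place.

10.9 km

the airport: 59424 ft = 18.112 km.
the hill site: 13.78 SM = 22.177 km.
Spread: 29.008 − 18.112 = 10.9 km.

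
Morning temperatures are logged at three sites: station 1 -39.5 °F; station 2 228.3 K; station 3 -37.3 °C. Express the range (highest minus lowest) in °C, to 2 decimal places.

station 1: -39.5 °F = -39.722 °C.
station 2: 228.3 K = -44.850 °C.
Spread: (-37.300) − (-44.850) = 7.550 °C.

7.55 °C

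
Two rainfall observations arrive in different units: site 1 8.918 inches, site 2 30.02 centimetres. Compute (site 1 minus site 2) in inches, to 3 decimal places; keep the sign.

site 2: 30.02 cm = 11.81890 in.
Difference: 8.91800 − 11.81890 = -2.901 in.

-2.901 in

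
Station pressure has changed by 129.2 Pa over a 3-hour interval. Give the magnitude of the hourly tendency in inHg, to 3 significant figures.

129.2 Pa / 3 h × 0.0002953 inHg/Pa = 0.0127 inHg/h.

0.0127 inHg per hour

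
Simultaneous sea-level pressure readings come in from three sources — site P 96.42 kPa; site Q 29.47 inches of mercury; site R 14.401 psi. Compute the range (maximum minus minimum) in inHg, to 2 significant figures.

1.0 inHg

site P: 96.42 kPa = 28.4728 inHg.
site R: 14.401 psi = 29.3207 inHg.
Spread: 29.4700 − 28.4728 = 1.0 inHg.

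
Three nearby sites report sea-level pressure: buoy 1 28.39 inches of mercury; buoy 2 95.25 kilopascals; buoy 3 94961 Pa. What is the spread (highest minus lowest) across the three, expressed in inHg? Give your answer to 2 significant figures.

buoy 2: 95.25 kPa = 28.1273 inHg.
buoy 3: 94961 Pa = 28.0420 inHg.
Spread: 28.3900 − 28.0420 = 0.35 inHg.

0.35 inHg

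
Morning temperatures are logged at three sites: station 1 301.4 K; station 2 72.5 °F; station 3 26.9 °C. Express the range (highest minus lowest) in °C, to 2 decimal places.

5.75 °C

station 1: 301.4 K = 28.250 °C.
station 2: 72.5 °F = 22.500 °C.
Spread: 28.250 − 22.500 = 5.750 °C.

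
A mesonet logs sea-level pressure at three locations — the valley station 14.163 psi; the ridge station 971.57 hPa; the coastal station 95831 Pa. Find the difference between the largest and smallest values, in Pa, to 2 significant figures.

1800 Pa

the valley station: 14.163 psi = 97650.45 Pa.
the ridge station: 971.57 hPa = 97157.00 Pa.
Spread: 97650.45 − 95831.00 = 1800 Pa.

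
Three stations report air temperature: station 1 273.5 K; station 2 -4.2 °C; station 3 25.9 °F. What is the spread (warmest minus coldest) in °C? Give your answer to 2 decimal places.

station 1: 273.5 K = 0.350 °C.
station 3: 25.9 °F = -3.389 °C.
Spread: 0.350 − (-4.200) = 4.550 °C.

4.55 °C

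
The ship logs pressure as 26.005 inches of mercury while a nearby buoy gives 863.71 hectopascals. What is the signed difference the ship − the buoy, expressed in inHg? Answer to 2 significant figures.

0.50 inHg

the buoy: 863.71 hPa = 25.5053 inHg.
Difference: 26.0050 − 25.5053 = 0.50 inHg.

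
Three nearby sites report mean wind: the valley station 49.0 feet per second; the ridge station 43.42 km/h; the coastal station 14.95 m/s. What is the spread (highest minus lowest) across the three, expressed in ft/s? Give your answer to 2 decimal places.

the ridge station: 43.42 km/h = 39.5706 ft/s.
the coastal station: 14.95 m/s = 49.0486 ft/s.
Spread: 49.0486 − 39.5706 = 9.48 ft/s.

9.48 ft/s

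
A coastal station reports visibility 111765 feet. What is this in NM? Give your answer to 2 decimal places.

18.39 nmi

1 ft = 0.000164579 nmi, so 111765 × 0.000164579 = 18.39 nmi.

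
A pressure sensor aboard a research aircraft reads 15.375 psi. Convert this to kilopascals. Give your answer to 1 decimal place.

106.0 kPa

1 psi = 6.89476 kPa, so 15.375 × 6.89476 = 106.0 kPa.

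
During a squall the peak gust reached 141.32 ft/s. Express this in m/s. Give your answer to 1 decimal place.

1 ft/s = 0.3048 m/s, so 141.32 × 0.3048 = 43.1 m/s.

43.1 m/s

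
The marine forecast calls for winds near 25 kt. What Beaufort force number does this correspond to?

Beaufort force 6

25 kt lies in the Beaufort 6 band (strong breeze, 22–27 kt).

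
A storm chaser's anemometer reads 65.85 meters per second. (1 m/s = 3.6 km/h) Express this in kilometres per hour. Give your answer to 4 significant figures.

1 m/s = 3.6 km/h, so 65.85 × 3.6 = 237.1 km/h.

237.1 km/h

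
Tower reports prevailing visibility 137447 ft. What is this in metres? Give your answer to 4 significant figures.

41890 m

1 ft = 0.3048 m, so 137447 × 0.3048 = 41890 m.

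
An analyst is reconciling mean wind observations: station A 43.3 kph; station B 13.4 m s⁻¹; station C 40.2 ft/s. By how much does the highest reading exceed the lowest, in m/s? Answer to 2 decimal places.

station A: 43.3 km/h = 12.0278 m/s.
station C: 40.2 ft/s = 12.2530 m/s.
Spread: 13.4000 − 12.0278 = 1.37 m/s.

1.37 m/s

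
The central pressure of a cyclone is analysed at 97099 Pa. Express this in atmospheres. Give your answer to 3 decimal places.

1 Pa = 9.86923e-06 atm, so 97099 × 9.86923e-06 = 0.958 atm.

0.958 atm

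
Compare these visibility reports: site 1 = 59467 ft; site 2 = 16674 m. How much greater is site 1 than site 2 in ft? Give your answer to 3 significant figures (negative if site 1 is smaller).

site 2: 16674 m = 54704.72 ft.
Difference: 59467.00 − 54704.72 = 4760 ft.

4760 ft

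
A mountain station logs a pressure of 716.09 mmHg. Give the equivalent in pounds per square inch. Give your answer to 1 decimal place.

1 mmHg = 0.0193368 psi, so 716.09 × 0.0193368 = 13.8 psi.

13.8 psi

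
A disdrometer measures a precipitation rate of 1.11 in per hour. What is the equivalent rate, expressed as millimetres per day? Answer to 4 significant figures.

1.11 in/hour × 25.4 mm/in × 24 hour/day = 676.7 mm/day.

676.7 mm/day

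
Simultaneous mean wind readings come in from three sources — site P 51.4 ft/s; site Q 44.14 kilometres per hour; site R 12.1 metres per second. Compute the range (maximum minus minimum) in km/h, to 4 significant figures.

site P: 51.4 ft/s = 56.4002 km/h.
site R: 12.1 m/s = 43.5600 km/h.
Spread: 56.4002 − 43.5600 = 12.84 km/h.

12.84 km/h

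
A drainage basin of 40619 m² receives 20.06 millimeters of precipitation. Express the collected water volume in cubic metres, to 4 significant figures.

1 mm over 1 m² is 1 L, so volume = 20.06 × 40619 = 814817.14 L = 814.8 m³.

814.8 cubic metres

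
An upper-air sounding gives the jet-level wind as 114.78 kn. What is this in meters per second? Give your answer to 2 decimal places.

59.05 m/s

1 kt = 0.514444 m/s, so 114.78 × 0.514444 = 59.05 m/s.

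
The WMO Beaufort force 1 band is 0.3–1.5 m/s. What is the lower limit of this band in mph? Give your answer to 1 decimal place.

0.3–1.5 m/s × 2.237 = 0.7–3.4 mph.

0.7 mph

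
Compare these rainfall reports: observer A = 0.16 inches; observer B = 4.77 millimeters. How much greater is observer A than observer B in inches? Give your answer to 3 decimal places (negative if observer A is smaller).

-0.028 in

observer B: 4.77 mm = 0.18780 in.
Difference: 0.16000 − 0.18780 = -0.028 in.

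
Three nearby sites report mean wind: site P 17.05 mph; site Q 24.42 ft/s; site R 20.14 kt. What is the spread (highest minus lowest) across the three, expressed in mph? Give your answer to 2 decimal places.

6.53 mph

site Q: 24.42 ft/s = 16.6500 mph.
site R: 20.14 kt = 23.1767 mph.
Spread: 23.1767 − 16.6500 = 6.53 mph.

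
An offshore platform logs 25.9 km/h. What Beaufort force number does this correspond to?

25.9 km/h = 7.2 m/s, which is Beaufort 4 (moderate breeze, 5.5–7.9 m/s).

Beaufort force 4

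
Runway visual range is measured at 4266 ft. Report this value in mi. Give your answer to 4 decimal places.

0.8080 SM

1 ft = 0.000189394 SM, so 4266 × 0.000189394 = 0.8080 SM.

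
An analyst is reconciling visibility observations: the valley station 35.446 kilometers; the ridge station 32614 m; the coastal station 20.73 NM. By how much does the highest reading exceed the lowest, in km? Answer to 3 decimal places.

5.778 km

the ridge station: 32614 m = 32.61400 km.
the coastal station: 20.73 nmi = 38.39196 km.
Spread: 38.39196 − 32.61400 = 5.778 km.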